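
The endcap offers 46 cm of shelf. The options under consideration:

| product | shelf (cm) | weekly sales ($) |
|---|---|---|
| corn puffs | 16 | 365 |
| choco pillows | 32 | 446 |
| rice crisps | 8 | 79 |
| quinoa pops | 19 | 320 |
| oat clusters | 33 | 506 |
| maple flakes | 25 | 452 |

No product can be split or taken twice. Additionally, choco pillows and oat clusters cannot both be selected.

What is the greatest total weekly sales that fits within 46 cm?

Taking corn puffs + maple flakes: 41 cm used, 817 in weekly sales.
An exhaustive check of the 64 subsets confirms 817.

817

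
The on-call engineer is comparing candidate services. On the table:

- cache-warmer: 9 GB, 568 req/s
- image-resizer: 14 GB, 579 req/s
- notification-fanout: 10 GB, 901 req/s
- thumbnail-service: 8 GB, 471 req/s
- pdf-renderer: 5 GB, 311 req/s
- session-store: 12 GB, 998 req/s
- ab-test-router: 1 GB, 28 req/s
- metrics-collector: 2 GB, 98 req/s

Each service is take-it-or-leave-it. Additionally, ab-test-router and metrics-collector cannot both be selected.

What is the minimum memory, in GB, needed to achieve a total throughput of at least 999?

12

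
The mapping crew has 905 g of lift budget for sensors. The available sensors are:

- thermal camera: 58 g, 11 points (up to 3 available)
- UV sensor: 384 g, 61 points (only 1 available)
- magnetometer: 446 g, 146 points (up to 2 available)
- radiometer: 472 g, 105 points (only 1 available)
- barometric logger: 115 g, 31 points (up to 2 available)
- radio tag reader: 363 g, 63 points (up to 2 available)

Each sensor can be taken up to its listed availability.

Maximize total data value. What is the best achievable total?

Taking 2×magnetometer: 892 g used, 292 in data value.
No other feasible combination exceeds 292.

292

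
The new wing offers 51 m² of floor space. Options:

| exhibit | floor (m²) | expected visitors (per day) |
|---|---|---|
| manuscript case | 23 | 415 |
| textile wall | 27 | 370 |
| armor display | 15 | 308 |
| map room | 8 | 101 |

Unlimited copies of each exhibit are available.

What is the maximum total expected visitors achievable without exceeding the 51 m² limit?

Density check — armor display 20.53, manuscript case 18.04, textile wall 13.70 are the best per m².
The ratio ordering already packs tightly: 3×armor display, 45 m², 924.
Every other selection either busts 51 m² or fails to beat 924.

924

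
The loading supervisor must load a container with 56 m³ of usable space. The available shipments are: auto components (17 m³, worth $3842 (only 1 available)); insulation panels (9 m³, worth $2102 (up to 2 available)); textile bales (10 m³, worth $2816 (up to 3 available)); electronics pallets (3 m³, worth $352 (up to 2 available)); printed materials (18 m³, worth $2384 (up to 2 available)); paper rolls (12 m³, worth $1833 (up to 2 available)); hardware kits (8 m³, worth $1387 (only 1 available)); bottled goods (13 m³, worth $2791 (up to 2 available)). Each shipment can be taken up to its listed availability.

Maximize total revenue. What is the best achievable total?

14392

Ranking by ratio (revenue/m³): textile bales 281.60, insulation panels 233.56, auto components 226.00.
Taking the top-ratio shipments first gives 2×insulation panels + 3×textile bales + hardware kits for 14039 (56 m³).
Replace insulation panels and hardware kits with auto components: the trade gains 353 net, giving 14392 at 56 m³.
That's the maximum — no swap from here does better than 14392.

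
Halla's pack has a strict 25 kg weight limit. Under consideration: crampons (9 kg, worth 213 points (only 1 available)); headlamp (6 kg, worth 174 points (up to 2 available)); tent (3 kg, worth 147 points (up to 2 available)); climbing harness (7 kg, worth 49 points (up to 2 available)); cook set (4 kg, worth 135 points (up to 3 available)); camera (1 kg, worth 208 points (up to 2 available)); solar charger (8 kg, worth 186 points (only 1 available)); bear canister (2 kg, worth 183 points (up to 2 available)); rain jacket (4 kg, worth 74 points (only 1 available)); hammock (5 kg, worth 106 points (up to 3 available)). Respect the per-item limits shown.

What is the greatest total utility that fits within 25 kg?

Best packing: 2×tent + 3×cook set + 2×camera + 2×bear canister — 24 kg, 1481 total.
The spare 1 kg is too small for any remaining item, and no exchange beats 1481.

1481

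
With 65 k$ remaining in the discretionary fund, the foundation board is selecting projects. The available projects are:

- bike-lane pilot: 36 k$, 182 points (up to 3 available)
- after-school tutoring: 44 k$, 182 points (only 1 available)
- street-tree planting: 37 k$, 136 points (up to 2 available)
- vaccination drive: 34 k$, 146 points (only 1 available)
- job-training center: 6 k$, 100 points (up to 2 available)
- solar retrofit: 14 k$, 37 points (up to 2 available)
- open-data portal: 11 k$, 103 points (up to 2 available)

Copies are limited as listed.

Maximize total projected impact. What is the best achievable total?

488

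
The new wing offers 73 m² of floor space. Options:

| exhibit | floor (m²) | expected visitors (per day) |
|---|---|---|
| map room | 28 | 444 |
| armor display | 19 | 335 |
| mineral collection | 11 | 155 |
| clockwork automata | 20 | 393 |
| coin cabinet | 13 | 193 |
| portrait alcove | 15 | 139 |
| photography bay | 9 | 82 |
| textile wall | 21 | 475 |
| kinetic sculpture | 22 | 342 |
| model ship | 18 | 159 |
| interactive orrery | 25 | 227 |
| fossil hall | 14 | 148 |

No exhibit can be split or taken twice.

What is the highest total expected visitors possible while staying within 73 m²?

1396

Taking armor display + clockwork automata + coin cabinet + textile wall: 73 m² used, 1396 in expected visitors.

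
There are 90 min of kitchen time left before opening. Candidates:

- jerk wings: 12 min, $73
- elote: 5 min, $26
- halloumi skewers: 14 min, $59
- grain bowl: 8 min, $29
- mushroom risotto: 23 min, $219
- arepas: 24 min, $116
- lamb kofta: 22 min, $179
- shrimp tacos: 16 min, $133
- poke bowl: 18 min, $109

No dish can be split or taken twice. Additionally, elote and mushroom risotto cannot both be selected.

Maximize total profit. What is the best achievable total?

669

Density check — mushroom risotto 9.52, shrimp tacos 8.31, lamb kofta 8.14, jerk wings 6.08 are the best per min.
Grain bowl + mushroom risotto + lamb kofta + shrimp tacos + poke bowl uses 87 of the 90 min and totals 669.
Next best is jerk wings + halloumi skewers + mushroom risotto + lamb kofta + shrimp tacos at 663 (87 min) — short by 6.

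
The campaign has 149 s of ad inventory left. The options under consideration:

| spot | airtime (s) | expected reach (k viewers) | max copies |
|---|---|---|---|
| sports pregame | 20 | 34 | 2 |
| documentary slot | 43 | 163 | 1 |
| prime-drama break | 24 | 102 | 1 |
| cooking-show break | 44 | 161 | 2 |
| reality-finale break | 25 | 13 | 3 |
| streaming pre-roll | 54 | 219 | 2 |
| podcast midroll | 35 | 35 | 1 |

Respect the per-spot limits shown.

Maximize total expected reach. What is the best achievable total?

543

A density-first pass picks prime-drama break + 2×streaming pre-roll — 540 at 132 s.
Dropping prime-drama break and streaming pre-roll frees 78 s; slotting in documentary slot + cooking-show break (87 s) lifts the total to 543 at 141 s.
Nothing else within 149 s beats 543.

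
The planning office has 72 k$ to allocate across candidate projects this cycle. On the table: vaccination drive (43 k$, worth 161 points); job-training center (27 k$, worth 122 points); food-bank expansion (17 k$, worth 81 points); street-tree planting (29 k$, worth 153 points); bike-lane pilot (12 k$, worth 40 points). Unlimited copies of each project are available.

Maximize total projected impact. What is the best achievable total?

The ratio ordering already packs tightly: 2×street-tree planting + bike-lane pilot, 70 k$, 346.
No other feasible combination exceeds 346.

346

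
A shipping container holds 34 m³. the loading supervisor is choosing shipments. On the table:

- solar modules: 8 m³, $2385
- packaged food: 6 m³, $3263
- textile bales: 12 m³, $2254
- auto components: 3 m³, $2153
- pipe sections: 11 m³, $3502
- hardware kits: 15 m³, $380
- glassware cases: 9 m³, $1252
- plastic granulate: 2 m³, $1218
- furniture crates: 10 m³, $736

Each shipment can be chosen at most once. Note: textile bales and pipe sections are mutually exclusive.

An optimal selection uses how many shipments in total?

5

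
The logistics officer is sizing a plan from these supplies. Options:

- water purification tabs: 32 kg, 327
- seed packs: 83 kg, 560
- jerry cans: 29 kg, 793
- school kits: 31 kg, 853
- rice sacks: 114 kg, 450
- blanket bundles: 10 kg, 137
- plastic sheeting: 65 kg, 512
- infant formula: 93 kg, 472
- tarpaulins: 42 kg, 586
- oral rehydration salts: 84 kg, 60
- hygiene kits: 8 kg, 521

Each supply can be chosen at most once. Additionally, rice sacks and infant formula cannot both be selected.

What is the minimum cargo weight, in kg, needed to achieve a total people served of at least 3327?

Minimise kg subject to total people served ≥ 3327.
Taking jerry cans + school kits + blanket bundles + plastic sheeting + tarpaulins + hygiene kits gives 3402 (≥ 3327) for 185 kg.
Below 185 kg the best achievable stays under 3327.

185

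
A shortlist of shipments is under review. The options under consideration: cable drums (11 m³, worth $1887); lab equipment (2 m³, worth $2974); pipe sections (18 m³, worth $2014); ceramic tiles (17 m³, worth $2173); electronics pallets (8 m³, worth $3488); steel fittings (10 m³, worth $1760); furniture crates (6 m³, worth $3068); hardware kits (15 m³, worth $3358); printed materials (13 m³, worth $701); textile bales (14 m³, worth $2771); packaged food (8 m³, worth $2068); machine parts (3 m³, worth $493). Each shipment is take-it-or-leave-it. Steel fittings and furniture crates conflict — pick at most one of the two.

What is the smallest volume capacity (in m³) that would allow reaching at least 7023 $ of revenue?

16

Look for the lowest-volume combination reaching 7023.
lab equipment + electronics pallets + furniture crates: 9530 revenue at 16 m³.
No combination under 16 m³ hits 7023.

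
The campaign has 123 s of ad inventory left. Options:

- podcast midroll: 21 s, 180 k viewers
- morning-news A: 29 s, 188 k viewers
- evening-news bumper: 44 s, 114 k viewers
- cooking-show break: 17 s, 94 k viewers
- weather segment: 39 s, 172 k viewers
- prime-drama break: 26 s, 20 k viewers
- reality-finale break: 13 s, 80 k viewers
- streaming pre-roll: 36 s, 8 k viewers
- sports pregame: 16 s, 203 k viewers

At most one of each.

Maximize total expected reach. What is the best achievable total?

837

Ranking by ratio (expected reach/s): sports pregame 12.69, podcast midroll 8.57, morning-news A 6.48, reality-finale break 6.15.
The ratio heuristic lands on podcast midroll + morning-news A + cooking-show break + prime-drama break + reality-finale break + sports pregame (765) but leaves 1 s idle.
Replace prime-drama break and reality-finale break with weather segment: the trade gains 72 net, giving 837 at 122 s.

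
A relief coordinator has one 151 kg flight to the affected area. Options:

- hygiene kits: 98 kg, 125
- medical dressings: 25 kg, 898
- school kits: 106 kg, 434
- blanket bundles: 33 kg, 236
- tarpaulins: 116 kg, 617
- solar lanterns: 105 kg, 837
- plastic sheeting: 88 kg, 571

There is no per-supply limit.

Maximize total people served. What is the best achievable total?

5388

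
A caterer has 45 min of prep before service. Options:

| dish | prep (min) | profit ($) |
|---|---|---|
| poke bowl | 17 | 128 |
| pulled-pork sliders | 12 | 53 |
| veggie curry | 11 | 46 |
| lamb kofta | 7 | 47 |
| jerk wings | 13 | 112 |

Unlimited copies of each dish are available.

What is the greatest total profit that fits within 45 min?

352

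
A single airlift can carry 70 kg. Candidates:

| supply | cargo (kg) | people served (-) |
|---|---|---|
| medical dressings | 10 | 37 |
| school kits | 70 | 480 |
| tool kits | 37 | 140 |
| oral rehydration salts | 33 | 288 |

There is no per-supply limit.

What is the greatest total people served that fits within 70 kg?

Ranking by ratio (people served/kg): oral rehydration salts 8.73, school kits 6.86, tool kits 3.78, medical dressings 3.70.
2×oral rehydration salts uses 66 of the 70 kg and totals 576.
No other feasible combination exceeds 576.

576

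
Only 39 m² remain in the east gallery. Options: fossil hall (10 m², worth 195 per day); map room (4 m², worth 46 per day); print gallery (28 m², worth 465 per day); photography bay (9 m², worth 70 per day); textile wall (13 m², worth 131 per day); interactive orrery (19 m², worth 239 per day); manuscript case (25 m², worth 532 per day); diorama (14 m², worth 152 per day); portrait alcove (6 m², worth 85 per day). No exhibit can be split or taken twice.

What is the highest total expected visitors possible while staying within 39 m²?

773

Ranking by ratio (expected visitors/m²): manuscript case 21.28, fossil hall 19.50, print gallery 16.61.
Taking fossil hall + map room + manuscript case: 39 m² used, 773 in expected visitors.
Nothing else within 39 m² beats 773.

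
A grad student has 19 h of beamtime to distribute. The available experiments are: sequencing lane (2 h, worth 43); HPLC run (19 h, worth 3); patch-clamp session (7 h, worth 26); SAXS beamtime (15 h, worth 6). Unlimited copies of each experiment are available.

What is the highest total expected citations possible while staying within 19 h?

The ratio ordering already packs tightly: 9×sequencing lane, 18 h, 387.

387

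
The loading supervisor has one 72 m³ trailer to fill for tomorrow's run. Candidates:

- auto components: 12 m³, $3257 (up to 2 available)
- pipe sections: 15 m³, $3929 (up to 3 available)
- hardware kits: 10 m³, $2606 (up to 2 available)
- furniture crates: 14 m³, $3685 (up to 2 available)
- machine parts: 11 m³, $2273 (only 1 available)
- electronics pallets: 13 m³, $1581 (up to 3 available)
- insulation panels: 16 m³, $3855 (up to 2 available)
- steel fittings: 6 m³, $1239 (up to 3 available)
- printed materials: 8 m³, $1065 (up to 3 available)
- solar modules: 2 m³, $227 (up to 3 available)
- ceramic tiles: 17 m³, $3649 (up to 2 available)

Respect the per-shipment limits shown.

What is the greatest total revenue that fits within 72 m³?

Ranking by ratio (revenue/m³): auto components 271.42, furniture crates 263.21, pipe sections 261.93, hardware kits 260.60.
The ratio heuristic lands on 2×auto components + pipe sections + 2×furniture crates + 2×solar modules (18267) but leaves 1 m³ idle.
Replace pipe sections and 2×solar modules with 2×hardware kits: the trade gains 829 net, giving 19096 at 72 m³.

19096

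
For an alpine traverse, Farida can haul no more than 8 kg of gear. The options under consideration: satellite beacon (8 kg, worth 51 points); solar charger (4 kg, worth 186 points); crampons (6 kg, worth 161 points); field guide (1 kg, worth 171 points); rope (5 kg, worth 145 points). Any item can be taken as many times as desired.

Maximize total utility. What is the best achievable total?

1368

Best packing: 8×field guide — 8 kg, 1368 total.
Nothing else within 8 kg beats 1368.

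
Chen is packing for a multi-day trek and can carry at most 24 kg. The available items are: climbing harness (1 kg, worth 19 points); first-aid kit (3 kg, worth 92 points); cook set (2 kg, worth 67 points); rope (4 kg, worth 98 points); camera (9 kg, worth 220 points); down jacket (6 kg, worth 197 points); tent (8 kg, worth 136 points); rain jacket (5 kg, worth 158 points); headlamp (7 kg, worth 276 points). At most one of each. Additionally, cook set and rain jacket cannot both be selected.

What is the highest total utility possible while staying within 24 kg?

Taking cook set + camera + down jacket + headlamp: 24 kg used, 760 in utility.
That's the maximum — no feasible swap from here does better than 760.

760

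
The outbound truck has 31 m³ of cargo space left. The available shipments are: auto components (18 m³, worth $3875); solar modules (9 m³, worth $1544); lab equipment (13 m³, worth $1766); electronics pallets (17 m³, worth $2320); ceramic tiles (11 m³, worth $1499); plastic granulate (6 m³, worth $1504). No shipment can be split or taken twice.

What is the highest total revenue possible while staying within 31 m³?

5641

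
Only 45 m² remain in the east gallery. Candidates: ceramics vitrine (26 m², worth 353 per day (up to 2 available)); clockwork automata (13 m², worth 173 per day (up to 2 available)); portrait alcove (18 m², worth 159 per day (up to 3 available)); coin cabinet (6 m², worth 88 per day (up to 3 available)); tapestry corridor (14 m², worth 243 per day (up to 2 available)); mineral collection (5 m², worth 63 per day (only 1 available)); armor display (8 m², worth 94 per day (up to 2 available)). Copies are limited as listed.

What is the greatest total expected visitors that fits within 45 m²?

725

Density check — tapestry corridor 17.36, coin cabinet 14.67, ceramics vitrine 13.58 are the best per m².
The ratio ordering already packs tightly: 2×coin cabinet + 2×tapestry corridor + mineral collection, 45 m², 725.
That's the maximum — no swap from here does better than 725.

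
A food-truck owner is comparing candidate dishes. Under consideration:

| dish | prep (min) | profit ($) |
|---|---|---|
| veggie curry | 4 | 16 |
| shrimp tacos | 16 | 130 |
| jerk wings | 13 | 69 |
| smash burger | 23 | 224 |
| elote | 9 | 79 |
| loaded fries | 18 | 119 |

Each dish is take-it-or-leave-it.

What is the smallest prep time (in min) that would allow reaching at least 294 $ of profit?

32

Look for the lowest-prep combination reaching 294.
smash burger + elote: 303 profit at 32 min.
No combination under 32 min hits 294.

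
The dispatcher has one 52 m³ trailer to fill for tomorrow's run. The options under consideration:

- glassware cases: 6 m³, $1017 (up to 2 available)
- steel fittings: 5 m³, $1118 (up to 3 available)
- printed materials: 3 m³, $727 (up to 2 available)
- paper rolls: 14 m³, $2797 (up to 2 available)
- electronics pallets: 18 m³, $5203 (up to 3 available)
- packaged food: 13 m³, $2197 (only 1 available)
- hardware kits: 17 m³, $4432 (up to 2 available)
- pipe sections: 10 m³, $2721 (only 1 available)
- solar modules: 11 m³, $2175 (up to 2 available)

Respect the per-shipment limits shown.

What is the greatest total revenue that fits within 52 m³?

14581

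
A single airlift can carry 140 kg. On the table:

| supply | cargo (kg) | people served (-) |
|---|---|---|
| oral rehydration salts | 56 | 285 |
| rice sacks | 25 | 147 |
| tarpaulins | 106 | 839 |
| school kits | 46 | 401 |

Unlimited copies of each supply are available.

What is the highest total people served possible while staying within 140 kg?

Best packing: 3×school kits — 138 kg, 1203 total.
No other feasible combination exceeds 1203.

1203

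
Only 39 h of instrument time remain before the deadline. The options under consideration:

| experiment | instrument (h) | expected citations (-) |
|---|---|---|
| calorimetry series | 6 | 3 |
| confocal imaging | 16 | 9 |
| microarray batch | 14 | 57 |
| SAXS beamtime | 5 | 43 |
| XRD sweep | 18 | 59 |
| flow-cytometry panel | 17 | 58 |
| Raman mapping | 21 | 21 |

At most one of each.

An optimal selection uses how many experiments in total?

The maximum expected citations within 39 h is 159.
microarray batch + SAXS beamtime + XRD sweep hits 159 at 37 h.
Every optimal selection uses 3 experiments.

3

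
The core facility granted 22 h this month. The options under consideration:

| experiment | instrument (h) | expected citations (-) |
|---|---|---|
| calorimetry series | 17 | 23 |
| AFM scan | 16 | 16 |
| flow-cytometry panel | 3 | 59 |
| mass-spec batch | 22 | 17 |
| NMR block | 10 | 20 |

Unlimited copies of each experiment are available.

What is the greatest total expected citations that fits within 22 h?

413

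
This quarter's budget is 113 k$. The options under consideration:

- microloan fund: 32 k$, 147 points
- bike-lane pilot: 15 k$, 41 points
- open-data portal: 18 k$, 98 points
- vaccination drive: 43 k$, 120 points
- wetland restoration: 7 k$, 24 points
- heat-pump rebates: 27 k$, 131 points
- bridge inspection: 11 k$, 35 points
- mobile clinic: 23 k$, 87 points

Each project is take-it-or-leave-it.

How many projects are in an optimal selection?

Optimal total is 498.
One optimal bundle: microloan fund + open-data portal + heat-pump rebates + bridge inspection + mobile clinic (111 k$).
All optima have 5 projects.

5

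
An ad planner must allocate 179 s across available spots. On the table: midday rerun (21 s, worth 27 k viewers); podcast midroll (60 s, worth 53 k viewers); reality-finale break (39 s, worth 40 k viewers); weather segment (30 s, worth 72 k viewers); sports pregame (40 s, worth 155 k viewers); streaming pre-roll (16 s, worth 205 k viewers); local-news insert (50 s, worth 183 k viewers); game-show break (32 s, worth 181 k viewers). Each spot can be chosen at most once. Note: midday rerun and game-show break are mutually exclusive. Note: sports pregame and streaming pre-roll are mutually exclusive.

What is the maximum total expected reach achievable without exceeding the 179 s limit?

681

By expected reach per s: streaming pre-roll 12.81, game-show break 5.66, sports pregame 3.88 lead.
Taking reality-finale break + weather segment + streaming pre-roll + local-news insert + game-show break: 167 s used, 681 in expected reach.
Next best is weather segment + streaming pre-roll + local-news insert + game-show break at 641 (128 s) — short by 40.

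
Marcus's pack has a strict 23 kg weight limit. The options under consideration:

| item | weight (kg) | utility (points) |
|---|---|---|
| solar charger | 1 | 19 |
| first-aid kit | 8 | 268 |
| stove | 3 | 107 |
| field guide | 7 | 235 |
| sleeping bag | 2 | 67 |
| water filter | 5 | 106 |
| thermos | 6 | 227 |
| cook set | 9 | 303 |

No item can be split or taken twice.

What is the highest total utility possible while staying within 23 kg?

798

The ratio heuristic lands on solar charger + stove + sleeping bag + thermos + cook set (723) but leaves 2 kg idle.
Replace solar charger and stove and sleeping bag with first-aid kit: the trade gains 75 net, giving 798 at 23 kg.
Nothing else within 23 kg beats 798.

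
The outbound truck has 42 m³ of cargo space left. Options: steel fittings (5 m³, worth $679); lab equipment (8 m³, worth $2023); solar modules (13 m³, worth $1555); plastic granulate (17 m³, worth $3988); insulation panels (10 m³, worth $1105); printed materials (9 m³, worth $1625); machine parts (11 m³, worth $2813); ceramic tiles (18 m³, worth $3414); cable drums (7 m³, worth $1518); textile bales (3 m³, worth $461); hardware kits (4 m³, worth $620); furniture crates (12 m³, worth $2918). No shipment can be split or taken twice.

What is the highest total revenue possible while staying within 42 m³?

Best packing: lab equipment + machine parts + cable drums + hardware kits + furniture crates — 42 m³, 9892 total.
Runner-up lab equipment + machine parts + cable drums + textile bales + furniture crates tops out at 9733.

9892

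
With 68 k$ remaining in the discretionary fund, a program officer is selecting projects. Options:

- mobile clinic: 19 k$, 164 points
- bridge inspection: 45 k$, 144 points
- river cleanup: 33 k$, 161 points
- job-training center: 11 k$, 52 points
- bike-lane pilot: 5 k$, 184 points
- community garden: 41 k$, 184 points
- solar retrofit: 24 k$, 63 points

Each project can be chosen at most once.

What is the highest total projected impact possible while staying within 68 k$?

561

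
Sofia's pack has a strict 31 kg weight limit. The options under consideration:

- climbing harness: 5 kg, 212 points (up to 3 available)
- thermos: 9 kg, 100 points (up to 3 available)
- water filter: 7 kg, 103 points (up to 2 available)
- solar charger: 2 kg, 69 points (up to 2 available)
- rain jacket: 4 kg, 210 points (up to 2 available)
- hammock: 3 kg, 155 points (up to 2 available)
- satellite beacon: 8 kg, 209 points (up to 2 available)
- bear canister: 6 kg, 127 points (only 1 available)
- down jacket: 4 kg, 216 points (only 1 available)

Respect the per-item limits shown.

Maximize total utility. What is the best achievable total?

1441

A density-first pass picks 2×climbing harness + solar charger + 2×rain jacket + 2×hammock + down jacket — 1439 at 30 kg.
The 4 kg tied up in rain jacket is better spent on climbing harness — total rises to 1441 (31 kg).
That's the maximum — no swap from here does better than 1441.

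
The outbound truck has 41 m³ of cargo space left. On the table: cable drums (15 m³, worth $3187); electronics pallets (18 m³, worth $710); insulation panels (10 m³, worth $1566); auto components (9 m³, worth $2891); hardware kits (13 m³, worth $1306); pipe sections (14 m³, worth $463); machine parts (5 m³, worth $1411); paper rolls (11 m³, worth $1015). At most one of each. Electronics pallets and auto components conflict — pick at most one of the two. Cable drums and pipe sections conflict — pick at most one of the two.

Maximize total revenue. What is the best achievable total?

9055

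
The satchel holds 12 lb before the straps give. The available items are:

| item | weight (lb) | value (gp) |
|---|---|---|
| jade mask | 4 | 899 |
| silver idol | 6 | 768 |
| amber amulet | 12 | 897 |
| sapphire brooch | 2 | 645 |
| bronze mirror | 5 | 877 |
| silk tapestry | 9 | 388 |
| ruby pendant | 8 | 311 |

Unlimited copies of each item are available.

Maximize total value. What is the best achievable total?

Density check — sapphire brooch 322.50, jade mask 224.75, bronze mirror 175.40, silver idol 128.00 are the best per lb.
The ratio ordering already packs tightly: 6×sapphire brooch, 12 lb, 3870.
Nothing else within 12 lb beats 3870.

3870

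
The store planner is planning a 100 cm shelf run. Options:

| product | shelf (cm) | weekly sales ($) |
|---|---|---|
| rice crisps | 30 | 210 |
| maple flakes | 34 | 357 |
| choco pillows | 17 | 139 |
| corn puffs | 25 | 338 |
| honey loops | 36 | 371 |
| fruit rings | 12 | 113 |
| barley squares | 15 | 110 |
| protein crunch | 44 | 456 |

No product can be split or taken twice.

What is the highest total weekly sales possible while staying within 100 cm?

1066

Best packing: maple flakes + corn puffs + honey loops — 95 cm, 1066 total.
Next best is choco pillows + corn puffs + fruit rings + protein crunch at 1046 (98 cm) — short by 20.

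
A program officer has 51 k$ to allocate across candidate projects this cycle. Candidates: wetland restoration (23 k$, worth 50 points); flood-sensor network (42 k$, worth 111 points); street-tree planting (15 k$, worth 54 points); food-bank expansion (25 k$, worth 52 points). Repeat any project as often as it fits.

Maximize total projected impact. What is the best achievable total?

162

Best packing: 3×street-tree planting — 45 k$, 162 total.
No other feasible combination exceeds 162.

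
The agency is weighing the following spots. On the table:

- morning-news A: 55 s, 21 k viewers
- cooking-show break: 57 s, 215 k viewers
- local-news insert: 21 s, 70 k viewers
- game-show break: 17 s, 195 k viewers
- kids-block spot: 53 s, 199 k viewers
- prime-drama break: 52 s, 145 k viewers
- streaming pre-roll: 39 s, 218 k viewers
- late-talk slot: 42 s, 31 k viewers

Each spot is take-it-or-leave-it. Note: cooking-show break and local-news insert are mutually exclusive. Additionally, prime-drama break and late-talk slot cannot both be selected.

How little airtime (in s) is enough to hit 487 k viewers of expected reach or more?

108

Look for the lowest-airtime combination reaching 487.
game-show break + prime-drama break + streaming pre-roll: 558 expected reach at 108 s.
Any bundle with less than 108 s falls short of 487.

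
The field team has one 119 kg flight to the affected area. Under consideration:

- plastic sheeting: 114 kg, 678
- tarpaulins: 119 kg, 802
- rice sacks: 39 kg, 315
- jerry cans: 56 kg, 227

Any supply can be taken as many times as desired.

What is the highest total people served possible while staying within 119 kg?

945

3×rice sacks uses 117 of the 119 kg and totals 945.
The spare 2 kg is too small for any remaining supply, and no exchange beats 945.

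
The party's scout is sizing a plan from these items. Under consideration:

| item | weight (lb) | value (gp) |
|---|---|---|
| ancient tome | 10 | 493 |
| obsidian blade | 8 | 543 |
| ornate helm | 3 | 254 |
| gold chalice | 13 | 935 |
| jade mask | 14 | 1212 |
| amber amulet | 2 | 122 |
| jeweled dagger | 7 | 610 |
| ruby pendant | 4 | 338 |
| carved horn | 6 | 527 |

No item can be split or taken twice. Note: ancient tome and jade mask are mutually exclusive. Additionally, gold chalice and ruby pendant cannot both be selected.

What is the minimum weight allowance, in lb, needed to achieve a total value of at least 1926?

23

Need the lightest bundle worth ≥ 1926.
Taking jade mask + amber amulet + jeweled dagger gives 1944 (≥ 1926) for 23 lb.
Below 23 lb the best achievable stays under 1926.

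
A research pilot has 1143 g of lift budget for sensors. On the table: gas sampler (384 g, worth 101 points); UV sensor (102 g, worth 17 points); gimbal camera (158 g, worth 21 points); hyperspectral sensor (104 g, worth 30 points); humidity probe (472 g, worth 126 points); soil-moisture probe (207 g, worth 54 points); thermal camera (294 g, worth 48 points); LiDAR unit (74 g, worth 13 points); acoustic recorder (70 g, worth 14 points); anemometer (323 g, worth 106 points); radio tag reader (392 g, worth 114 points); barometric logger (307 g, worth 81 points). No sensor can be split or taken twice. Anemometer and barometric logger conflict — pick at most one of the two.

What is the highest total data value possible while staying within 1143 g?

321

Ranking by ratio (data value/g): anemometer 0.33, radio tag reader 0.29, hyperspectral sensor 0.29, humidity probe 0.27.
Best packing: gas sampler + anemometer + radio tag reader — 1099 g, 321 total.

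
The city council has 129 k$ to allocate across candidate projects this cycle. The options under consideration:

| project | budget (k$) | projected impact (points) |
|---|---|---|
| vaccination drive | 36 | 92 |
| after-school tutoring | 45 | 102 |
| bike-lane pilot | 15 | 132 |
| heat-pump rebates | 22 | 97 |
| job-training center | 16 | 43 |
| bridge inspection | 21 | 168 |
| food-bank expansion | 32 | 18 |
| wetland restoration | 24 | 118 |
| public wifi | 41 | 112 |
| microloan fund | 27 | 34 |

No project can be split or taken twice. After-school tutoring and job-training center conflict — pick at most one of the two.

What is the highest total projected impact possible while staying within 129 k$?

Taking bike-lane pilot + heat-pump rebates + bridge inspection + wetland restoration + public wifi: 123 k$ used, 627 in projected impact.
The closest alternative, after-school tutoring + bike-lane pilot + heat-pump rebates + bridge inspection + wetland restoration, reaches only 617.

627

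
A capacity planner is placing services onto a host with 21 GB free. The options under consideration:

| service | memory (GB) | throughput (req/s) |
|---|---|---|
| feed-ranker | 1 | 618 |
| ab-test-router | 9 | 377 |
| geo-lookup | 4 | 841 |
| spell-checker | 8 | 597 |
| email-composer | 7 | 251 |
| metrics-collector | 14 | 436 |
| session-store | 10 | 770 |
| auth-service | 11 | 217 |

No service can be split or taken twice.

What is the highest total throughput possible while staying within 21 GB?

2307

Filling by ratio: feed-ranker + geo-lookup + session-store for 2229, with 6 GB left unused.
Dropping session-store frees 10 GB; slotting in spell-checker + email-composer (15 GB) lifts the total to 2307 at 20 GB.
That's the maximum — no swap from here does better than 2307.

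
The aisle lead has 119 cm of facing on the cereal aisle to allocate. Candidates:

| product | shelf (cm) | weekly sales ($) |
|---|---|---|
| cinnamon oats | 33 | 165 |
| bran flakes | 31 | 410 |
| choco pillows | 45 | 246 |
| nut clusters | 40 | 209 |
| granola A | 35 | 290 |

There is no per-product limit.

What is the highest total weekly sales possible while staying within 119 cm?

Density check — bran flakes 13.23, granola A 8.29, choco pillows 5.47 are the best per cm.
3×bran flakes uses 93 of the 119 cm and totals 1230.

1230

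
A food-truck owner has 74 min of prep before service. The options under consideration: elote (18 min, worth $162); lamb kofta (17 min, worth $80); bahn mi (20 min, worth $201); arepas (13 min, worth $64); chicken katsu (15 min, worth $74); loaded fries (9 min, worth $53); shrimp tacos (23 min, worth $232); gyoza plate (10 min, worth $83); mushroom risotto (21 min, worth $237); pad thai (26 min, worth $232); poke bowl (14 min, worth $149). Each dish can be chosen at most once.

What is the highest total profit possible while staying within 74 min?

753

The ratio heuristic lands on shrimp tacos + gyoza plate + mushroom risotto + poke bowl (701) but leaves 6 min idle.
Replace poke bowl with bahn mi: the trade gains 52 net, giving 753 at 74 min.
An exhaustive check of the 2048 subsets confirms 753.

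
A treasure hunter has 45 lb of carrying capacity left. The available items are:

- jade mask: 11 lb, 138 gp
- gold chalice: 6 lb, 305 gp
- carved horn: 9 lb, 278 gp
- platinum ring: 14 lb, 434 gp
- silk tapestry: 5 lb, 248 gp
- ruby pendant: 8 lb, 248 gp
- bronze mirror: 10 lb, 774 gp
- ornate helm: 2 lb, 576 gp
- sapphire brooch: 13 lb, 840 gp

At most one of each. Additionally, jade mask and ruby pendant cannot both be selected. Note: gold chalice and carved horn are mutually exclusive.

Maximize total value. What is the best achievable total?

Best packing: gold chalice + silk tapestry + ruby pendant + bronze mirror + ornate helm + sapphire brooch — 44 lb, 2991 total.
Next best is gold chalice + platinum ring + bronze mirror + ornate helm + sapphire brooch at 2929 (45 lb) — short by 62.

2991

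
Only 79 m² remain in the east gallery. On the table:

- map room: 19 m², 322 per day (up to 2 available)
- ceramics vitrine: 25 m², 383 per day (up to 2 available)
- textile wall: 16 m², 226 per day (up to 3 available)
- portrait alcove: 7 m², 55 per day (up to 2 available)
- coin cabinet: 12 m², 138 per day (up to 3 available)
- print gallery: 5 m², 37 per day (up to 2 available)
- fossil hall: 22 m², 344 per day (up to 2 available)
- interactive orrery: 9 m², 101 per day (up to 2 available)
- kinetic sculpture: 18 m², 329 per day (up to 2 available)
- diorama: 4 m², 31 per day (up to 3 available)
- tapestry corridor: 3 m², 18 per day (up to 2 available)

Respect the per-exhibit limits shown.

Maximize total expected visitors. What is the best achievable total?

A density-first pass picks 2×map room + 2×kinetic sculpture + diorama — 1333 at 78 m².
Dropping diorama frees 4 m²; slotting in print gallery (5 m²) lifts the total to 1339 at 79 m².

1339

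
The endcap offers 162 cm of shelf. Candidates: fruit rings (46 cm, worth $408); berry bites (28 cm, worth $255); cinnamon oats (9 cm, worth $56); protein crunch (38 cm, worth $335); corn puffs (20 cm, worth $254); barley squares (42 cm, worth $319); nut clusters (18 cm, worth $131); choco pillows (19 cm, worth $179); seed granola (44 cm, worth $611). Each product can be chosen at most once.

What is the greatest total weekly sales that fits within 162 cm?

1707

Fruit rings + berry bites + corn puffs + choco pillows + seed granola uses 157 of the 162 cm and totals 1707.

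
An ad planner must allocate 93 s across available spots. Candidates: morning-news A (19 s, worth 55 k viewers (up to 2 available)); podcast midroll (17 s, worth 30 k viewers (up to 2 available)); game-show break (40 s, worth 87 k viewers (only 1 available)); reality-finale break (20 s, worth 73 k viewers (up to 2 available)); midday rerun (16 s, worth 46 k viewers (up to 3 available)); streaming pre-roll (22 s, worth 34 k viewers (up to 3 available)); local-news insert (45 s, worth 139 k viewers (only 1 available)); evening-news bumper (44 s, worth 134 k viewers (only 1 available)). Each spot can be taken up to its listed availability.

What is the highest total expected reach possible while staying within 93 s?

293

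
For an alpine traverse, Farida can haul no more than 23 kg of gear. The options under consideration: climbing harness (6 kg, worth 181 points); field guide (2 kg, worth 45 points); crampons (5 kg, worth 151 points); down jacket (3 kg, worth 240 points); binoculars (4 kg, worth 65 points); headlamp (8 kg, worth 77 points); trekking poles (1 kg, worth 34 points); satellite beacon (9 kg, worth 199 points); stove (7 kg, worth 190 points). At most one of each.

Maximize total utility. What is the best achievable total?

807

Filling by ratio: climbing harness + crampons + down jacket + trekking poles + stove for 796, with 1 kg left unused.
Dropping trekking poles frees 1 kg; slotting in field guide (2 kg) lifts the total to 807 at 23 kg.
Runner-up climbing harness + crampons + down jacket + trekking poles + stove tops out at 796.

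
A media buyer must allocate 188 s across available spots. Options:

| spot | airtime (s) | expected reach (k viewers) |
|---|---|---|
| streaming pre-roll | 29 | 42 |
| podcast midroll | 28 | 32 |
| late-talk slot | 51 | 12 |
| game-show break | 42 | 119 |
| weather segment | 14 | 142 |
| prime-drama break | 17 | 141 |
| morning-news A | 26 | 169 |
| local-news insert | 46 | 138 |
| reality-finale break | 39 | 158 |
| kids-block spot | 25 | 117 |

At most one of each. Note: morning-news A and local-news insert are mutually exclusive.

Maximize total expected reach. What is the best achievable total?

846

Ranking by ratio (expected reach/s): weather segment 10.14, prime-drama break 8.29, morning-news A 6.50.
Game-show break + weather segment + prime-drama break + morning-news A + reality-finale break + kids-block spot uses 163 of the 188 s and totals 846.
The closest alternative, game-show break + weather segment + prime-drama break + local-news insert + reality-finale break + kids-block spot, reaches only 815.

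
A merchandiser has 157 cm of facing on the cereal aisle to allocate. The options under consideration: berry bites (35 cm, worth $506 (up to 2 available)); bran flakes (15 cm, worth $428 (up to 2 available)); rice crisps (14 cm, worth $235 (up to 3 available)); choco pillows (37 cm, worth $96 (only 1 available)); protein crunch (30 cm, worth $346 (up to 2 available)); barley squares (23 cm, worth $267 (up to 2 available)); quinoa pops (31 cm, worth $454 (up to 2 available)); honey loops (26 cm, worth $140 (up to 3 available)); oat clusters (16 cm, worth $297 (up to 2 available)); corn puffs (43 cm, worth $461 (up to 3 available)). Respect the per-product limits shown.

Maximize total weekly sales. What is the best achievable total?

A density-first pass picks 2×bran flakes + 3×rice crisps + quinoa pops + 2×oat clusters — 2609 at 135 cm.
Replace rice crisps with berry bites: the trade gains 271 net, giving 2880 at 156 cm.

2880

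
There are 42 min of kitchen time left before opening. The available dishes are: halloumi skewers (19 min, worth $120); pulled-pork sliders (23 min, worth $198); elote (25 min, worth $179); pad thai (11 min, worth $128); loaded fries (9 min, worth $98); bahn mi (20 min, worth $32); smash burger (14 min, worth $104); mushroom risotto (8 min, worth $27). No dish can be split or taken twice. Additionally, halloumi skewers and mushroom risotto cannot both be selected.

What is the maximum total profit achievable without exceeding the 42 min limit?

Density check — pad thai 11.64, loaded fries 10.89, pulled-pork sliders 8.61 are the best per min.
Taking pad thai + loaded fries + smash burger + mushroom risotto: 42 min used, 357 in profit.
Next best is pulled-pork sliders + pad thai + mushroom risotto at 353 (42 min) — short by 4.

357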